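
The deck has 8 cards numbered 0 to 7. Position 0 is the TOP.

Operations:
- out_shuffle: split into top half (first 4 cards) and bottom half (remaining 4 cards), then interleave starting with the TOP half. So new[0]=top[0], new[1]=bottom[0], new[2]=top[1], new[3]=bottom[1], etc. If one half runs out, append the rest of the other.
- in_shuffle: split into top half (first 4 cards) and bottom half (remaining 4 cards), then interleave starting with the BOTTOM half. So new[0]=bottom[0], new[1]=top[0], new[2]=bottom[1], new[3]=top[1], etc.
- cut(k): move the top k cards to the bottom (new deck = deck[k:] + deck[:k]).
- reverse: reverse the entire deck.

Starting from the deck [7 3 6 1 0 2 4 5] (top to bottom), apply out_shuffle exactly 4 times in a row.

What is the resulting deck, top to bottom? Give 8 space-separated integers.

Answer: 7 0 3 2 6 4 1 5

Derivation:
After op 1 (out_shuffle): [7 0 3 2 6 4 1 5]
After op 2 (out_shuffle): [7 6 0 4 3 1 2 5]
After op 3 (out_shuffle): [7 3 6 1 0 2 4 5]
After op 4 (out_shuffle): [7 0 3 2 6 4 1 5]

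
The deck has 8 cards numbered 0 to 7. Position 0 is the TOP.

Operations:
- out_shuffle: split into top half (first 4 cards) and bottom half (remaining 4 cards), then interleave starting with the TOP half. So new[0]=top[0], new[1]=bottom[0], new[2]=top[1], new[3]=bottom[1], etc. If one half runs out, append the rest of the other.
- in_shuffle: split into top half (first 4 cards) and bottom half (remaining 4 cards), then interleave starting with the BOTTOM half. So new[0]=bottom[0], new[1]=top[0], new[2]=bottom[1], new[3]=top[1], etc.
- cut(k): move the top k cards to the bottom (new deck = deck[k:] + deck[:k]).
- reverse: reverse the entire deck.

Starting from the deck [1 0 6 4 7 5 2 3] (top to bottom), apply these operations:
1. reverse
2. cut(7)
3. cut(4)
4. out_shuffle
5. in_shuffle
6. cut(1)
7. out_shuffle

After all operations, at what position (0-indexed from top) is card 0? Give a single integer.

After op 1 (reverse): [3 2 5 7 4 6 0 1]
After op 2 (cut(7)): [1 3 2 5 7 4 6 0]
After op 3 (cut(4)): [7 4 6 0 1 3 2 5]
After op 4 (out_shuffle): [7 1 4 3 6 2 0 5]
After op 5 (in_shuffle): [6 7 2 1 0 4 5 3]
After op 6 (cut(1)): [7 2 1 0 4 5 3 6]
After op 7 (out_shuffle): [7 4 2 5 1 3 0 6]
Card 0 is at position 6.

Answer: 6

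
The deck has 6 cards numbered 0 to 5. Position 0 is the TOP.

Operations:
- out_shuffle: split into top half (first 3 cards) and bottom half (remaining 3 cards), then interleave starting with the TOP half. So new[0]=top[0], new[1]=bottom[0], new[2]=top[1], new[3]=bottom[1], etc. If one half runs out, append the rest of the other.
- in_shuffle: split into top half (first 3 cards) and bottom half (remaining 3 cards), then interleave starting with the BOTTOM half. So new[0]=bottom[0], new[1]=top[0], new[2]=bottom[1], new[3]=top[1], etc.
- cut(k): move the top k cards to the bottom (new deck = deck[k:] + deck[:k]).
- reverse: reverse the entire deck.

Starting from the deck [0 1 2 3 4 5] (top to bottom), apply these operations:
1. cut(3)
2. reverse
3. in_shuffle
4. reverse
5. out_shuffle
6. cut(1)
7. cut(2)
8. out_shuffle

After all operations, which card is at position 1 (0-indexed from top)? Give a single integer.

Answer: 0

Derivation:
After op 1 (cut(3)): [3 4 5 0 1 2]
After op 2 (reverse): [2 1 0 5 4 3]
After op 3 (in_shuffle): [5 2 4 1 3 0]
After op 4 (reverse): [0 3 1 4 2 5]
After op 5 (out_shuffle): [0 4 3 2 1 5]
After op 6 (cut(1)): [4 3 2 1 5 0]
After op 7 (cut(2)): [2 1 5 0 4 3]
After op 8 (out_shuffle): [2 0 1 4 5 3]
Position 1: card 0.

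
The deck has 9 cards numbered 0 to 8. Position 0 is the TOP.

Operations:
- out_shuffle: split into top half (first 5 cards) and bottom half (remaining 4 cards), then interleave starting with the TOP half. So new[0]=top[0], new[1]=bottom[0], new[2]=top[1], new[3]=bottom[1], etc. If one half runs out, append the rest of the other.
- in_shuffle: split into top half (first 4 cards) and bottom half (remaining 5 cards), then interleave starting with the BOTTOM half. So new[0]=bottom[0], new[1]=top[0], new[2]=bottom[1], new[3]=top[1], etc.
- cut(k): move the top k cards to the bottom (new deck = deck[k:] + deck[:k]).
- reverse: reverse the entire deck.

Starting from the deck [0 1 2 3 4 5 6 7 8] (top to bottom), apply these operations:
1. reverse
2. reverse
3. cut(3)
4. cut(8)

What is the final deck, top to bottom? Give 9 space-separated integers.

Answer: 2 3 4 5 6 7 8 0 1

Derivation:
After op 1 (reverse): [8 7 6 5 4 3 2 1 0]
After op 2 (reverse): [0 1 2 3 4 5 6 7 8]
After op 3 (cut(3)): [3 4 5 6 7 8 0 1 2]
After op 4 (cut(8)): [2 3 4 5 6 7 8 0 1]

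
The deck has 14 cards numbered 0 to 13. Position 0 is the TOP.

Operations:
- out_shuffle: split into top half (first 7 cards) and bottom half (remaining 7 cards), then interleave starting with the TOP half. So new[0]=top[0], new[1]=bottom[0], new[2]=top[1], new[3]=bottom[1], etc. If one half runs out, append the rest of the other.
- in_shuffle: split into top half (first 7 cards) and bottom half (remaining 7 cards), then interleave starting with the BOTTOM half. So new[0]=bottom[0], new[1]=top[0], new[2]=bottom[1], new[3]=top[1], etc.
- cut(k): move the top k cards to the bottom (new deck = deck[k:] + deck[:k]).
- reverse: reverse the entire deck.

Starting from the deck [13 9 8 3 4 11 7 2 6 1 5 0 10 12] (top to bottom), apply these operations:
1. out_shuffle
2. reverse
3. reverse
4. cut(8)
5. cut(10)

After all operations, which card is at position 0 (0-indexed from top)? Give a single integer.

Answer: 8

Derivation:
After op 1 (out_shuffle): [13 2 9 6 8 1 3 5 4 0 11 10 7 12]
After op 2 (reverse): [12 7 10 11 0 4 5 3 1 8 6 9 2 13]
After op 3 (reverse): [13 2 9 6 8 1 3 5 4 0 11 10 7 12]
After op 4 (cut(8)): [4 0 11 10 7 12 13 2 9 6 8 1 3 5]
After op 5 (cut(10)): [8 1 3 5 4 0 11 10 7 12 13 2 9 6]
Position 0: card 8.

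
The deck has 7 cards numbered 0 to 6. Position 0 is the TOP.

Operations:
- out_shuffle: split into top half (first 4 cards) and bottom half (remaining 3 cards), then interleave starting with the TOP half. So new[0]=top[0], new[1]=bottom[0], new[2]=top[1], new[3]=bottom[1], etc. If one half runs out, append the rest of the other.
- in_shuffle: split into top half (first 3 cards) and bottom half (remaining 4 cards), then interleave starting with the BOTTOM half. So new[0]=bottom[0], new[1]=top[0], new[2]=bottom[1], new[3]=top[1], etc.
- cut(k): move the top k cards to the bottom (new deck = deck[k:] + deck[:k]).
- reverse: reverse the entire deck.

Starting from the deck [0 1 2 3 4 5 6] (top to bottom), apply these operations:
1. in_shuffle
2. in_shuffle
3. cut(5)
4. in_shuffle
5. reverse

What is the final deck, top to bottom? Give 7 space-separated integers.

After op 1 (in_shuffle): [3 0 4 1 5 2 6]
After op 2 (in_shuffle): [1 3 5 0 2 4 6]
After op 3 (cut(5)): [4 6 1 3 5 0 2]
After op 4 (in_shuffle): [3 4 5 6 0 1 2]
After op 5 (reverse): [2 1 0 6 5 4 3]

Answer: 2 1 0 6 5 4 3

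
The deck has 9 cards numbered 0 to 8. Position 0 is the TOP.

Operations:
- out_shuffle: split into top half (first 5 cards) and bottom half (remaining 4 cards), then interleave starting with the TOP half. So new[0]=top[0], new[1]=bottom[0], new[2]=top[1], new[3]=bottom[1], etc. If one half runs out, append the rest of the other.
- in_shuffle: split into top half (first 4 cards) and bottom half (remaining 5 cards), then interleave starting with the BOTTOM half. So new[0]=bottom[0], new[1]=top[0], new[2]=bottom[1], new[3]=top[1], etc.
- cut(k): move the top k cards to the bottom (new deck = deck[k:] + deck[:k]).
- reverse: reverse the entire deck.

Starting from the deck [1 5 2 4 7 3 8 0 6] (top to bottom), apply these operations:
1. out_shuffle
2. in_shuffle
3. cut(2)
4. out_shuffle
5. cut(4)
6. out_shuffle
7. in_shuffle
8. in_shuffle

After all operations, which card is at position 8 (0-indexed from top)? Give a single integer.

After op 1 (out_shuffle): [1 3 5 8 2 0 4 6 7]
After op 2 (in_shuffle): [2 1 0 3 4 5 6 8 7]
After op 3 (cut(2)): [0 3 4 5 6 8 7 2 1]
After op 4 (out_shuffle): [0 8 3 7 4 2 5 1 6]
After op 5 (cut(4)): [4 2 5 1 6 0 8 3 7]
After op 6 (out_shuffle): [4 0 2 8 5 3 1 7 6]
After op 7 (in_shuffle): [5 4 3 0 1 2 7 8 6]
After op 8 (in_shuffle): [1 5 2 4 7 3 8 0 6]
Position 8: card 6.

Answer: 6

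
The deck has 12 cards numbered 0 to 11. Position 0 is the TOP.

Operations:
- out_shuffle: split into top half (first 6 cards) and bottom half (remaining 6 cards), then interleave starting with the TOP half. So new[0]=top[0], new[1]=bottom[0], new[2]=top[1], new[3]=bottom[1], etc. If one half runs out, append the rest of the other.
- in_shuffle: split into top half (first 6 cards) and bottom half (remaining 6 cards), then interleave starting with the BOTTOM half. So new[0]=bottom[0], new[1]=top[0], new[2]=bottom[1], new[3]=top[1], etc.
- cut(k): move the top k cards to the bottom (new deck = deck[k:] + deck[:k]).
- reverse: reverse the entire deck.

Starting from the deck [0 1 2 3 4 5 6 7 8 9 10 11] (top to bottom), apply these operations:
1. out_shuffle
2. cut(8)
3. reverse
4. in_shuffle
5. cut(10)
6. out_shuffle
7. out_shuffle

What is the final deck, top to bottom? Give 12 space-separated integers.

Answer: 4 9 11 2 1 0 8 10 6 3 5 7

Derivation:
After op 1 (out_shuffle): [0 6 1 7 2 8 3 9 4 10 5 11]
After op 2 (cut(8)): [4 10 5 11 0 6 1 7 2 8 3 9]
After op 3 (reverse): [9 3 8 2 7 1 6 0 11 5 10 4]
After op 4 (in_shuffle): [6 9 0 3 11 8 5 2 10 7 4 1]
After op 5 (cut(10)): [4 1 6 9 0 3 11 8 5 2 10 7]
After op 6 (out_shuffle): [4 11 1 8 6 5 9 2 0 10 3 7]
After op 7 (out_shuffle): [4 9 11 2 1 0 8 10 6 3 5 7]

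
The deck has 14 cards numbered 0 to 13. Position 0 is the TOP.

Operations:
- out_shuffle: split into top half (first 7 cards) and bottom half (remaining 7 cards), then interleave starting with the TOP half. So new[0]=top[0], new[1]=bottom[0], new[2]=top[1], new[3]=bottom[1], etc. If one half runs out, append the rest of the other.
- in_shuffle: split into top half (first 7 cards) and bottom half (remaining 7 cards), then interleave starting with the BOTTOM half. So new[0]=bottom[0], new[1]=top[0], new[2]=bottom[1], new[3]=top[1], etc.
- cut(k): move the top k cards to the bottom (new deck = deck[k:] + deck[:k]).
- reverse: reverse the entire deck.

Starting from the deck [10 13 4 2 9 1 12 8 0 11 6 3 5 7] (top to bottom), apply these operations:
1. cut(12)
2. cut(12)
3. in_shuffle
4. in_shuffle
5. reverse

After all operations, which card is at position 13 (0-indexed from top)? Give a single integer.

Answer: 7

Derivation:
After op 1 (cut(12)): [5 7 10 13 4 2 9 1 12 8 0 11 6 3]
After op 2 (cut(12)): [6 3 5 7 10 13 4 2 9 1 12 8 0 11]
After op 3 (in_shuffle): [2 6 9 3 1 5 12 7 8 10 0 13 11 4]
After op 4 (in_shuffle): [7 2 8 6 10 9 0 3 13 1 11 5 4 12]
After op 5 (reverse): [12 4 5 11 1 13 3 0 9 10 6 8 2 7]
Position 13: card 7.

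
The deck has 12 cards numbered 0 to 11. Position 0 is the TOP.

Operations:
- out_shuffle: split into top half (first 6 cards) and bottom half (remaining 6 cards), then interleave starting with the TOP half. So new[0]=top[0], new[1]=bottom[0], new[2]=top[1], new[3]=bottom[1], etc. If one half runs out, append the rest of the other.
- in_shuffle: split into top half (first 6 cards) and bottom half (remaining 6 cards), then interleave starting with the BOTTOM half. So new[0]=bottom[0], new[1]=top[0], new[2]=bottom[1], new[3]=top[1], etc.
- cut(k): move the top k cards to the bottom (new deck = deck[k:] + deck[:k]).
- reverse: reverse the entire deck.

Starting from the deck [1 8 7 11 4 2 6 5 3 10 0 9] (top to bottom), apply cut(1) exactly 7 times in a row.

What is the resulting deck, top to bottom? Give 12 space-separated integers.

After op 1 (cut(1)): [8 7 11 4 2 6 5 3 10 0 9 1]
After op 2 (cut(1)): [7 11 4 2 6 5 3 10 0 9 1 8]
After op 3 (cut(1)): [11 4 2 6 5 3 10 0 9 1 8 7]
After op 4 (cut(1)): [4 2 6 5 3 10 0 9 1 8 7 11]
After op 5 (cut(1)): [2 6 5 3 10 0 9 1 8 7 11 4]
After op 6 (cut(1)): [6 5 3 10 0 9 1 8 7 11 4 2]
After op 7 (cut(1)): [5 3 10 0 9 1 8 7 11 4 2 6]

Answer: 5 3 10 0 9 1 8 7 11 4 2 6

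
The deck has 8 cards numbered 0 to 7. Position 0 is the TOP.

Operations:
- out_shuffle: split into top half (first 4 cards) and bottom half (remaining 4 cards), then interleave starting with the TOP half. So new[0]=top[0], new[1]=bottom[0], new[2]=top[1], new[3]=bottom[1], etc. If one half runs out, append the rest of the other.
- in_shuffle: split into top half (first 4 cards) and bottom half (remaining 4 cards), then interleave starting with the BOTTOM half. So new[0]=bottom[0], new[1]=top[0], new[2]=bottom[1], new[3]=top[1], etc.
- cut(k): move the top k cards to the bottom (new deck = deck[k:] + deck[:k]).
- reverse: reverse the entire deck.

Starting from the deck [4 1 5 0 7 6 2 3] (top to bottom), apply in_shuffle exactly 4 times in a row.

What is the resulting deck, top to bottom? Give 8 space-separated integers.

After op 1 (in_shuffle): [7 4 6 1 2 5 3 0]
After op 2 (in_shuffle): [2 7 5 4 3 6 0 1]
After op 3 (in_shuffle): [3 2 6 7 0 5 1 4]
After op 4 (in_shuffle): [0 3 5 2 1 6 4 7]

Answer: 0 3 5 2 1 6 4 7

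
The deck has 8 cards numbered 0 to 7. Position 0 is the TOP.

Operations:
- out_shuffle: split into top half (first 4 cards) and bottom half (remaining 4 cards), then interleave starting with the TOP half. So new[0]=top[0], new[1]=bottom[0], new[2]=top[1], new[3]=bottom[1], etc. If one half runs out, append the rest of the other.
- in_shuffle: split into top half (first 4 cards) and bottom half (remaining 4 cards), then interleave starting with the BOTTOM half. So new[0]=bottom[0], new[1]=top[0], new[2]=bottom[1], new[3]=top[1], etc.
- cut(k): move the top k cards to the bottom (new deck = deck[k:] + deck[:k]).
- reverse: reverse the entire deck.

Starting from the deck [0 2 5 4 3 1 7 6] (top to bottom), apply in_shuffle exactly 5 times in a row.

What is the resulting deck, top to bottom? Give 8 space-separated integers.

Answer: 2 4 1 6 0 5 3 7

Derivation:
After op 1 (in_shuffle): [3 0 1 2 7 5 6 4]
After op 2 (in_shuffle): [7 3 5 0 6 1 4 2]
After op 3 (in_shuffle): [6 7 1 3 4 5 2 0]
After op 4 (in_shuffle): [4 6 5 7 2 1 0 3]
After op 5 (in_shuffle): [2 4 1 6 0 5 3 7]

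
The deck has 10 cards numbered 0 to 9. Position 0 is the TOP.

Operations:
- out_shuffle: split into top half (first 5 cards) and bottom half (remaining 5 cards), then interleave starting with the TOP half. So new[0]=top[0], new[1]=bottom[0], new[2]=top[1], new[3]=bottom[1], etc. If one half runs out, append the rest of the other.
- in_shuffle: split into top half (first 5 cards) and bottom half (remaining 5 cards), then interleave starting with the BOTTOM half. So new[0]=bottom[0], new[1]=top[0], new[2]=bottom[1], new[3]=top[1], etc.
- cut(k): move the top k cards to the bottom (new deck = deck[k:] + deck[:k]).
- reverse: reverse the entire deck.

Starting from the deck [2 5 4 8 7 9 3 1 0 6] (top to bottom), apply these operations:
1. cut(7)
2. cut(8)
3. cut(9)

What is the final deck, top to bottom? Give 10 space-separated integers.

After op 1 (cut(7)): [1 0 6 2 5 4 8 7 9 3]
After op 2 (cut(8)): [9 3 1 0 6 2 5 4 8 7]
After op 3 (cut(9)): [7 9 3 1 0 6 2 5 4 8]

Answer: 7 9 3 1 0 6 2 5 4 8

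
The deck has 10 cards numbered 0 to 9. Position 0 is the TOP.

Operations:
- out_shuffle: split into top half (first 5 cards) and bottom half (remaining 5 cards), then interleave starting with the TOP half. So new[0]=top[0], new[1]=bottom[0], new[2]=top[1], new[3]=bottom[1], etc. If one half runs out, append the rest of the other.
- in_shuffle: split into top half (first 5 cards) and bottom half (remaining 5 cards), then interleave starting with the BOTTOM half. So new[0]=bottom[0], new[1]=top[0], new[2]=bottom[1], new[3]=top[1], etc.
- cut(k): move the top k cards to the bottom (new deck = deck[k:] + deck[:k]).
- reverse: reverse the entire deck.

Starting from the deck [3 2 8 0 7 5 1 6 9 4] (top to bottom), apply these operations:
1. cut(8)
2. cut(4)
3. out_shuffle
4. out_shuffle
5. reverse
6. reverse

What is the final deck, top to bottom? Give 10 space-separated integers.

Answer: 8 4 6 5 0 3 9 1 7 2

Derivation:
After op 1 (cut(8)): [9 4 3 2 8 0 7 5 1 6]
After op 2 (cut(4)): [8 0 7 5 1 6 9 4 3 2]
After op 3 (out_shuffle): [8 6 0 9 7 4 5 3 1 2]
After op 4 (out_shuffle): [8 4 6 5 0 3 9 1 7 2]
After op 5 (reverse): [2 7 1 9 3 0 5 6 4 8]
After op 6 (reverse): [8 4 6 5 0 3 9 1 7 2]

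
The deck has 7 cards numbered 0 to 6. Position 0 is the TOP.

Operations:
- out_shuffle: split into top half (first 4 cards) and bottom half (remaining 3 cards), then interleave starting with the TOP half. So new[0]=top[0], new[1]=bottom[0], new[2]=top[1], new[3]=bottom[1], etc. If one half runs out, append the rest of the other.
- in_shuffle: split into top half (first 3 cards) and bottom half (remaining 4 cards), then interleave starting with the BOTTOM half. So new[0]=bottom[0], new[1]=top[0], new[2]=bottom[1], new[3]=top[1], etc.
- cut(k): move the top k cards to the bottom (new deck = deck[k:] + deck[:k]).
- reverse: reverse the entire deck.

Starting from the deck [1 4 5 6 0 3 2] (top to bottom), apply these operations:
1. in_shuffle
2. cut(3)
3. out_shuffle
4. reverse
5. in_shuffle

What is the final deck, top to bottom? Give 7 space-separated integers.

Answer: 1 2 3 0 6 5 4

Derivation:
After op 1 (in_shuffle): [6 1 0 4 3 5 2]
After op 2 (cut(3)): [4 3 5 2 6 1 0]
After op 3 (out_shuffle): [4 6 3 1 5 0 2]
After op 4 (reverse): [2 0 5 1 3 6 4]
After op 5 (in_shuffle): [1 2 3 0 6 5 4]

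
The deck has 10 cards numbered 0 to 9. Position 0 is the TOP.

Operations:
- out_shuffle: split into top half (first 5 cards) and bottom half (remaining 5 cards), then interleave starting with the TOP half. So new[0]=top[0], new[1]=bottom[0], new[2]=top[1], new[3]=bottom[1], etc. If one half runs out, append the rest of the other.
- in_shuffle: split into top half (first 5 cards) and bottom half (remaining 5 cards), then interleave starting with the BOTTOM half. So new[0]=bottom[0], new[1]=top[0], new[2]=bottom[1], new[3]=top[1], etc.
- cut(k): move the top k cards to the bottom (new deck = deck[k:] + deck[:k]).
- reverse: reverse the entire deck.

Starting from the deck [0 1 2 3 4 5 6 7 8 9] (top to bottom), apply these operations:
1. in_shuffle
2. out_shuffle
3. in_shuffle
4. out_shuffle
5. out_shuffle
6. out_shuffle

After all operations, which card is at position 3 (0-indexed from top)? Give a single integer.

After op 1 (in_shuffle): [5 0 6 1 7 2 8 3 9 4]
After op 2 (out_shuffle): [5 2 0 8 6 3 1 9 7 4]
After op 3 (in_shuffle): [3 5 1 2 9 0 7 8 4 6]
After op 4 (out_shuffle): [3 0 5 7 1 8 2 4 9 6]
After op 5 (out_shuffle): [3 8 0 2 5 4 7 9 1 6]
After op 6 (out_shuffle): [3 4 8 7 0 9 2 1 5 6]
Position 3: card 7.

Answer: 7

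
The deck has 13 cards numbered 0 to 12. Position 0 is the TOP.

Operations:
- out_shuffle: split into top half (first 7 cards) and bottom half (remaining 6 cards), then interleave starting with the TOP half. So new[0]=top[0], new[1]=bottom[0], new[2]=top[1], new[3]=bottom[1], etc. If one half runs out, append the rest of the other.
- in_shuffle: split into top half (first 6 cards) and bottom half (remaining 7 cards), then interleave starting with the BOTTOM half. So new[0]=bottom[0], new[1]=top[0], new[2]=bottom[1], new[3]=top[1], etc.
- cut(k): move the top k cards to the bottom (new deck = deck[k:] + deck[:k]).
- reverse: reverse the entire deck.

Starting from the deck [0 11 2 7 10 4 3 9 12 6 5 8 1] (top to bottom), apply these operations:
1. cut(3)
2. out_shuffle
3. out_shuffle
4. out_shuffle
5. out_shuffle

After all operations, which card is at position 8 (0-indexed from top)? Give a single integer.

Answer: 5

Derivation:
After op 1 (cut(3)): [7 10 4 3 9 12 6 5 8 1 0 11 2]
After op 2 (out_shuffle): [7 5 10 8 4 1 3 0 9 11 12 2 6]
After op 3 (out_shuffle): [7 0 5 9 10 11 8 12 4 2 1 6 3]
After op 4 (out_shuffle): [7 12 0 4 5 2 9 1 10 6 11 3 8]
After op 5 (out_shuffle): [7 1 12 10 0 6 4 11 5 3 2 8 9]
Position 8: card 5.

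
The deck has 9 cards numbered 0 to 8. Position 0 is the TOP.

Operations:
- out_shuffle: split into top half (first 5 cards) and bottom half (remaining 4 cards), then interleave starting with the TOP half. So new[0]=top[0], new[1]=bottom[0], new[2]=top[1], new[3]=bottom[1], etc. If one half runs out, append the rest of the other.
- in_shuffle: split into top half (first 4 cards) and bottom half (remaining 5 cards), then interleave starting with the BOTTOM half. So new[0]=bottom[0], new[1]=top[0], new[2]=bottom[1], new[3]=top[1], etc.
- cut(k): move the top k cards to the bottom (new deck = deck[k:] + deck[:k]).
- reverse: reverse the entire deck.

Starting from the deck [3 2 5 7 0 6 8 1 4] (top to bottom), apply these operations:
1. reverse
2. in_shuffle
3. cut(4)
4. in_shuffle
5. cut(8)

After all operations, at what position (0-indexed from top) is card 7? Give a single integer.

Answer: 7

Derivation:
After op 1 (reverse): [4 1 8 6 0 7 5 2 3]
After op 2 (in_shuffle): [0 4 7 1 5 8 2 6 3]
After op 3 (cut(4)): [5 8 2 6 3 0 4 7 1]
After op 4 (in_shuffle): [3 5 0 8 4 2 7 6 1]
After op 5 (cut(8)): [1 3 5 0 8 4 2 7 6]
Card 7 is at position 7.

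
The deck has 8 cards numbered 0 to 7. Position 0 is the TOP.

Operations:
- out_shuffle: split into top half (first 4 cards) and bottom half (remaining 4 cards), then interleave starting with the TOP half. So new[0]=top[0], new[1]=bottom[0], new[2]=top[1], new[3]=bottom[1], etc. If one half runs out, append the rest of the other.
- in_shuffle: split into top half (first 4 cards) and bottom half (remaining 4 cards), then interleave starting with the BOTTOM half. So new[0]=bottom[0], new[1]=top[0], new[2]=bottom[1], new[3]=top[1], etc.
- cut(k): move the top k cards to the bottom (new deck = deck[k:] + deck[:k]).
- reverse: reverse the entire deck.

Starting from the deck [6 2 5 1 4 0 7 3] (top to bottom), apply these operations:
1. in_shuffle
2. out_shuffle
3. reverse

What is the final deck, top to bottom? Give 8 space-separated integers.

After op 1 (in_shuffle): [4 6 0 2 7 5 3 1]
After op 2 (out_shuffle): [4 7 6 5 0 3 2 1]
After op 3 (reverse): [1 2 3 0 5 6 7 4]

Answer: 1 2 3 0 5 6 7 4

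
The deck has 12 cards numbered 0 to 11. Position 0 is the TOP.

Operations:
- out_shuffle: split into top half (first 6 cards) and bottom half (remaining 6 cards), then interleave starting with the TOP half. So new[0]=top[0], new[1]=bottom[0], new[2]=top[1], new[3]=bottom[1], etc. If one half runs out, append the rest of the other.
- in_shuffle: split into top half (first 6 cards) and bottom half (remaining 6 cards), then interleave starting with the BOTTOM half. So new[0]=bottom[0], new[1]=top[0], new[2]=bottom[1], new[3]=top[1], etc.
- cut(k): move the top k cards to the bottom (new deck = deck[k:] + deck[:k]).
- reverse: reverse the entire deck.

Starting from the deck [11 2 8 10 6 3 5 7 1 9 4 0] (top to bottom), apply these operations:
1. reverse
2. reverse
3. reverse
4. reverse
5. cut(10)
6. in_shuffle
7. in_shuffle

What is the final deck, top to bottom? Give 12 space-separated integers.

Answer: 7 6 2 4 1 3 8 0 9 5 10 11

Derivation:
After op 1 (reverse): [0 4 9 1 7 5 3 6 10 8 2 11]
After op 2 (reverse): [11 2 8 10 6 3 5 7 1 9 4 0]
After op 3 (reverse): [0 4 9 1 7 5 3 6 10 8 2 11]
After op 4 (reverse): [11 2 8 10 6 3 5 7 1 9 4 0]
After op 5 (cut(10)): [4 0 11 2 8 10 6 3 5 7 1 9]
After op 6 (in_shuffle): [6 4 3 0 5 11 7 2 1 8 9 10]
After op 7 (in_shuffle): [7 6 2 4 1 3 8 0 9 5 10 11]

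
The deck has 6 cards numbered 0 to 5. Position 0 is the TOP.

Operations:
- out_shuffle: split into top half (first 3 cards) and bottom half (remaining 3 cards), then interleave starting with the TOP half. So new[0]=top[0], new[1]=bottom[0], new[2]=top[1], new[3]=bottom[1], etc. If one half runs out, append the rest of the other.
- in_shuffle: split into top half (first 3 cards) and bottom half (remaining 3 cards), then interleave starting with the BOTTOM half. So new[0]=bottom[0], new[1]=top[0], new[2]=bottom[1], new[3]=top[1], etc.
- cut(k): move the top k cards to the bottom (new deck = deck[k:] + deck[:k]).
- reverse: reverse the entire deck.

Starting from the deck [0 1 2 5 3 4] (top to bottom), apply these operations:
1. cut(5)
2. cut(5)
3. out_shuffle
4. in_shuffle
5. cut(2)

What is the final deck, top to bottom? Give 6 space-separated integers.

After op 1 (cut(5)): [4 0 1 2 5 3]
After op 2 (cut(5)): [3 4 0 1 2 5]
After op 3 (out_shuffle): [3 1 4 2 0 5]
After op 4 (in_shuffle): [2 3 0 1 5 4]
After op 5 (cut(2)): [0 1 5 4 2 3]

Answer: 0 1 5 4 2 3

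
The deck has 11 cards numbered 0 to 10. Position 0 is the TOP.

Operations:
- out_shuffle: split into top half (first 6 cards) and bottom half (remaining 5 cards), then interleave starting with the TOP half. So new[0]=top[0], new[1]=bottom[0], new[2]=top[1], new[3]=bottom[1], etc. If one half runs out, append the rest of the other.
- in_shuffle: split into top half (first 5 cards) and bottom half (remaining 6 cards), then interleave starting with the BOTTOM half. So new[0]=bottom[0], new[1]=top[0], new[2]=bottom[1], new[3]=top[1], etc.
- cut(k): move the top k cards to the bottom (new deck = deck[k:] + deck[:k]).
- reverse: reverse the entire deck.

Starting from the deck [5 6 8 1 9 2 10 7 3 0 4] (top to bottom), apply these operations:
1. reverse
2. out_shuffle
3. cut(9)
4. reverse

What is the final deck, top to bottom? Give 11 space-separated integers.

After op 1 (reverse): [4 0 3 7 10 2 9 1 8 6 5]
After op 2 (out_shuffle): [4 9 0 1 3 8 7 6 10 5 2]
After op 3 (cut(9)): [5 2 4 9 0 1 3 8 7 6 10]
After op 4 (reverse): [10 6 7 8 3 1 0 9 4 2 5]

Answer: 10 6 7 8 3 1 0 9 4 2 5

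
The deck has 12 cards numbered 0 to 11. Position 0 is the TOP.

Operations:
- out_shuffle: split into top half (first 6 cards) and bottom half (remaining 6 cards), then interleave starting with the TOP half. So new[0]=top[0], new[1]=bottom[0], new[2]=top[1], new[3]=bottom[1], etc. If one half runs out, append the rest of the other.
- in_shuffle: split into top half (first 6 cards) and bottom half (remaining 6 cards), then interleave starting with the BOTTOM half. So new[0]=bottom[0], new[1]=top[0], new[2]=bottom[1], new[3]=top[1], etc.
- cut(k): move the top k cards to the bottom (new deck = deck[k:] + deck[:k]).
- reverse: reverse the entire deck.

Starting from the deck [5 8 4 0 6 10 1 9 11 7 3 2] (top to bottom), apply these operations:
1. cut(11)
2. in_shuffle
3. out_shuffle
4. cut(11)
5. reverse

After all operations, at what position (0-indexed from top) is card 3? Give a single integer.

After op 1 (cut(11)): [2 5 8 4 0 6 10 1 9 11 7 3]
After op 2 (in_shuffle): [10 2 1 5 9 8 11 4 7 0 3 6]
After op 3 (out_shuffle): [10 11 2 4 1 7 5 0 9 3 8 6]
After op 4 (cut(11)): [6 10 11 2 4 1 7 5 0 9 3 8]
After op 5 (reverse): [8 3 9 0 5 7 1 4 2 11 10 6]
Card 3 is at position 1.

Answer: 1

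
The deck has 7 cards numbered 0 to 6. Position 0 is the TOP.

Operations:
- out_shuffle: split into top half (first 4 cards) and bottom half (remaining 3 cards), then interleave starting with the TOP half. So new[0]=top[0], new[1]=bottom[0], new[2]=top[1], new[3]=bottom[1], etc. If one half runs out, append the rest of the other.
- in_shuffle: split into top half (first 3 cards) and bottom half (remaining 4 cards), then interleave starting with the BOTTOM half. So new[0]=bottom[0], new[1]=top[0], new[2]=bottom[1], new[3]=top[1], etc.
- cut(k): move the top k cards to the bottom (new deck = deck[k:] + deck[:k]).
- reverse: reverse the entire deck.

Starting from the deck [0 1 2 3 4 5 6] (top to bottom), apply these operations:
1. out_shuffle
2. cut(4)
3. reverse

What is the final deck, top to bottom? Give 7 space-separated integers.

After op 1 (out_shuffle): [0 4 1 5 2 6 3]
After op 2 (cut(4)): [2 6 3 0 4 1 5]
After op 3 (reverse): [5 1 4 0 3 6 2]

Answer: 5 1 4 0 3 6 2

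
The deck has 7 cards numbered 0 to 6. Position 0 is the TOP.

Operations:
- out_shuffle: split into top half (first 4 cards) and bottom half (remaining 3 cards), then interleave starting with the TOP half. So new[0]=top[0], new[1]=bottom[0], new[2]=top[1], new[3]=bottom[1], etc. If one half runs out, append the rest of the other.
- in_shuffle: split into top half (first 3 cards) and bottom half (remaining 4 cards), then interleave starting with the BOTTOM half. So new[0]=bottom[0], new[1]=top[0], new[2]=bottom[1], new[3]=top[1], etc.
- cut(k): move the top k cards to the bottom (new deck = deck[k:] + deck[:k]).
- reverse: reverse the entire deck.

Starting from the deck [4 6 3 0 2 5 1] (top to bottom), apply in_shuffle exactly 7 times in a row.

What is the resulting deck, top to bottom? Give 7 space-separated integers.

After op 1 (in_shuffle): [0 4 2 6 5 3 1]
After op 2 (in_shuffle): [6 0 5 4 3 2 1]
After op 3 (in_shuffle): [4 6 3 0 2 5 1]
After op 4 (in_shuffle): [0 4 2 6 5 3 1]
After op 5 (in_shuffle): [6 0 5 4 3 2 1]
After op 6 (in_shuffle): [4 6 3 0 2 5 1]
After op 7 (in_shuffle): [0 4 2 6 5 3 1]

Answer: 0 4 2 6 5 3 1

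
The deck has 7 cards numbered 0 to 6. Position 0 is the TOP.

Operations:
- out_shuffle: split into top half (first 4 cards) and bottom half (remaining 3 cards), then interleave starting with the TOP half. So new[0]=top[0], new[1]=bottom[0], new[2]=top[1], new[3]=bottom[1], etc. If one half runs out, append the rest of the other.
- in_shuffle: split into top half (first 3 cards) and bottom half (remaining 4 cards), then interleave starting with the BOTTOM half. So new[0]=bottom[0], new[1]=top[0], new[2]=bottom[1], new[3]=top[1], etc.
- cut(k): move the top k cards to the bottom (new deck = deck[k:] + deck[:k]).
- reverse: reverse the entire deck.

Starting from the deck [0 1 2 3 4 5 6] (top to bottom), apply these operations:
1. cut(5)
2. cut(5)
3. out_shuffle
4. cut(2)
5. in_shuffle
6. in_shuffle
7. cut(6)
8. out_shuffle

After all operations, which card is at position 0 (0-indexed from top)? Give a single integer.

After op 1 (cut(5)): [5 6 0 1 2 3 4]
After op 2 (cut(5)): [3 4 5 6 0 1 2]
After op 3 (out_shuffle): [3 0 4 1 5 2 6]
After op 4 (cut(2)): [4 1 5 2 6 3 0]
After op 5 (in_shuffle): [2 4 6 1 3 5 0]
After op 6 (in_shuffle): [1 2 3 4 5 6 0]
After op 7 (cut(6)): [0 1 2 3 4 5 6]
After op 8 (out_shuffle): [0 4 1 5 2 6 3]
Position 0: card 0.

Answer: 0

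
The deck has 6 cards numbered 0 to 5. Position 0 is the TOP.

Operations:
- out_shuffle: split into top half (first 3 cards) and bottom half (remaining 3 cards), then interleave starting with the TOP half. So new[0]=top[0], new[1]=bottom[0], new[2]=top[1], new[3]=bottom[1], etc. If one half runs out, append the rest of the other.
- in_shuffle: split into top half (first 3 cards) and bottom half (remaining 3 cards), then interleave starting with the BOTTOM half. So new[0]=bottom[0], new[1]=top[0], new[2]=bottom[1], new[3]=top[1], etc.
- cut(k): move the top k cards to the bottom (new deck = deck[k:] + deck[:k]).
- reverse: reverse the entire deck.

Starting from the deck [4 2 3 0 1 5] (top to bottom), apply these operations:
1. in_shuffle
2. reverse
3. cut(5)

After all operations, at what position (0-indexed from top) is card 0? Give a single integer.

Answer: 0

Derivation:
After op 1 (in_shuffle): [0 4 1 2 5 3]
After op 2 (reverse): [3 5 2 1 4 0]
After op 3 (cut(5)): [0 3 5 2 1 4]
Card 0 is at position 0.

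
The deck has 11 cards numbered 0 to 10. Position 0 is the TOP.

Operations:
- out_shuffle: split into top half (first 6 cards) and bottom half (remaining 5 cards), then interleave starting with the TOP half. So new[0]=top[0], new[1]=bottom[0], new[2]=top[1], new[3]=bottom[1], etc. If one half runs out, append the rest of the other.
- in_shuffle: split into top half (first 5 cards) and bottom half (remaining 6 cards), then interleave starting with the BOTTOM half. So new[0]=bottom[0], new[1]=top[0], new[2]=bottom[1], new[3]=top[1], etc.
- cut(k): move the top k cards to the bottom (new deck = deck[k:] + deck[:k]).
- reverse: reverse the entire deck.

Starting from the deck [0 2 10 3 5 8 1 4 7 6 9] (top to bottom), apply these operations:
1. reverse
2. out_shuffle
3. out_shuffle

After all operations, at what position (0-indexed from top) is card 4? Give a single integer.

Answer: 1

Derivation:
After op 1 (reverse): [9 6 7 4 1 8 5 3 10 2 0]
After op 2 (out_shuffle): [9 5 6 3 7 10 4 2 1 0 8]
After op 3 (out_shuffle): [9 4 5 2 6 1 3 0 7 8 10]
Card 4 is at position 1.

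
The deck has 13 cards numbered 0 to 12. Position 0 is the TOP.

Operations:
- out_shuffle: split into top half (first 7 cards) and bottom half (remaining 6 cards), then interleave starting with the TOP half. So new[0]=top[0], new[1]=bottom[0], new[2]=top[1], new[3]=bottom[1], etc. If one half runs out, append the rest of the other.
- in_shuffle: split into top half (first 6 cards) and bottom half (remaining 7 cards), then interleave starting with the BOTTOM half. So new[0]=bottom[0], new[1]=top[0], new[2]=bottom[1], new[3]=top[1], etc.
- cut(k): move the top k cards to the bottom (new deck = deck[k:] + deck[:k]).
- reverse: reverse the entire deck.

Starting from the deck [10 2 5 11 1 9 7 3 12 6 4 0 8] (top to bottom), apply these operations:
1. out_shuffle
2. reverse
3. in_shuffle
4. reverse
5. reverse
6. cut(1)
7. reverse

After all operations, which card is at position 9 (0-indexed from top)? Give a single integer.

After op 1 (out_shuffle): [10 3 2 12 5 6 11 4 1 0 9 8 7]
After op 2 (reverse): [7 8 9 0 1 4 11 6 5 12 2 3 10]
After op 3 (in_shuffle): [11 7 6 8 5 9 12 0 2 1 3 4 10]
After op 4 (reverse): [10 4 3 1 2 0 12 9 5 8 6 7 11]
After op 5 (reverse): [11 7 6 8 5 9 12 0 2 1 3 4 10]
After op 6 (cut(1)): [7 6 8 5 9 12 0 2 1 3 4 10 11]
After op 7 (reverse): [11 10 4 3 1 2 0 12 9 5 8 6 7]
Position 9: card 5.

Answer: 5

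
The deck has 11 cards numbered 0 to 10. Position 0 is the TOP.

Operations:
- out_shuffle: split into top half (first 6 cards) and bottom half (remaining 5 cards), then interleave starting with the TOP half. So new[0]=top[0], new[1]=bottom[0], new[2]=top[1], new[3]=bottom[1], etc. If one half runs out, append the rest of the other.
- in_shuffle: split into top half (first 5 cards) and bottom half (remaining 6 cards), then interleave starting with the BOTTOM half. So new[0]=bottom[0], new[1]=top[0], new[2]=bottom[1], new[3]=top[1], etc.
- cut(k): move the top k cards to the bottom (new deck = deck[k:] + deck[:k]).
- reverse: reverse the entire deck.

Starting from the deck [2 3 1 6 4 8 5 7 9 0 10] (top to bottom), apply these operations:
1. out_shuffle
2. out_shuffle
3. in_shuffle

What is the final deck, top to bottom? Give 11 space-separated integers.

After op 1 (out_shuffle): [2 5 3 7 1 9 6 0 4 10 8]
After op 2 (out_shuffle): [2 6 5 0 3 4 7 10 1 8 9]
After op 3 (in_shuffle): [4 2 7 6 10 5 1 0 8 3 9]

Answer: 4 2 7 6 10 5 1 0 8 3 9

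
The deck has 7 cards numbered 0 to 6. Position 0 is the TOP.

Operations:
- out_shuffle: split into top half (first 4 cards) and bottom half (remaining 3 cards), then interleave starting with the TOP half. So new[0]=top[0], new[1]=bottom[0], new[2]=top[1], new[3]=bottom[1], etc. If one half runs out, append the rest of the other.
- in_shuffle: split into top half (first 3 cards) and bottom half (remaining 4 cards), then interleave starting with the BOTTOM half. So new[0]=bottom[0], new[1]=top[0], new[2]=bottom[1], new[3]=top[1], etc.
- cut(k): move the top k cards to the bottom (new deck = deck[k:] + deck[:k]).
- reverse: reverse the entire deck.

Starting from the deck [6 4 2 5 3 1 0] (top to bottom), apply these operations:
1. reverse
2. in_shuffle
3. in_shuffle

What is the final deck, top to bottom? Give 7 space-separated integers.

Answer: 1 5 4 0 3 2 6

Derivation:
After op 1 (reverse): [0 1 3 5 2 4 6]
After op 2 (in_shuffle): [5 0 2 1 4 3 6]
After op 3 (in_shuffle): [1 5 4 0 3 2 6]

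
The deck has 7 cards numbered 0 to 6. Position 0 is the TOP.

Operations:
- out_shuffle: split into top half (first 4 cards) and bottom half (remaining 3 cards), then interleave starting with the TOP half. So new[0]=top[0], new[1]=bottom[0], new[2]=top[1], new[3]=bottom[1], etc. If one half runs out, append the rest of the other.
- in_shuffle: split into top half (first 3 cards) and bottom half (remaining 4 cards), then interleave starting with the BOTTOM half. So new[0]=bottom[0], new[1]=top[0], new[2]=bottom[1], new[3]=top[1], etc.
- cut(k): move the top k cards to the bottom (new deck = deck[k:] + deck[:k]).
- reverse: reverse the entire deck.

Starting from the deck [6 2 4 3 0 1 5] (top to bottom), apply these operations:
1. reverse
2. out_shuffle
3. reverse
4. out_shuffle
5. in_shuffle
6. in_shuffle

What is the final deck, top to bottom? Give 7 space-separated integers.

After op 1 (reverse): [5 1 0 3 4 2 6]
After op 2 (out_shuffle): [5 4 1 2 0 6 3]
After op 3 (reverse): [3 6 0 2 1 4 5]
After op 4 (out_shuffle): [3 1 6 4 0 5 2]
After op 5 (in_shuffle): [4 3 0 1 5 6 2]
After op 6 (in_shuffle): [1 4 5 3 6 0 2]

Answer: 1 4 5 3 6 0 2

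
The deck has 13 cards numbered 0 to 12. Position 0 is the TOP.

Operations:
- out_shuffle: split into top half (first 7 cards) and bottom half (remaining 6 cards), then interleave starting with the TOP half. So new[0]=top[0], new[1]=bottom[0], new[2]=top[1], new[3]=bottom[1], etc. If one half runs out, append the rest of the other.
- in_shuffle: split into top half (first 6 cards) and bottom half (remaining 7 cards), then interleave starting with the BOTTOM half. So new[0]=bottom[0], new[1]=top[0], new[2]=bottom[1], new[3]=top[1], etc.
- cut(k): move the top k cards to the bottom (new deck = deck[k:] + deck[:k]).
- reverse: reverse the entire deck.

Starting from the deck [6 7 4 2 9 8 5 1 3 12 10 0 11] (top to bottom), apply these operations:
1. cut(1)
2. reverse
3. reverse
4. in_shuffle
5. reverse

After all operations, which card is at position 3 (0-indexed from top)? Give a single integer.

After op 1 (cut(1)): [7 4 2 9 8 5 1 3 12 10 0 11 6]
After op 2 (reverse): [6 11 0 10 12 3 1 5 8 9 2 4 7]
After op 3 (reverse): [7 4 2 9 8 5 1 3 12 10 0 11 6]
After op 4 (in_shuffle): [1 7 3 4 12 2 10 9 0 8 11 5 6]
After op 5 (reverse): [6 5 11 8 0 9 10 2 12 4 3 7 1]
Position 3: card 8.

Answer: 8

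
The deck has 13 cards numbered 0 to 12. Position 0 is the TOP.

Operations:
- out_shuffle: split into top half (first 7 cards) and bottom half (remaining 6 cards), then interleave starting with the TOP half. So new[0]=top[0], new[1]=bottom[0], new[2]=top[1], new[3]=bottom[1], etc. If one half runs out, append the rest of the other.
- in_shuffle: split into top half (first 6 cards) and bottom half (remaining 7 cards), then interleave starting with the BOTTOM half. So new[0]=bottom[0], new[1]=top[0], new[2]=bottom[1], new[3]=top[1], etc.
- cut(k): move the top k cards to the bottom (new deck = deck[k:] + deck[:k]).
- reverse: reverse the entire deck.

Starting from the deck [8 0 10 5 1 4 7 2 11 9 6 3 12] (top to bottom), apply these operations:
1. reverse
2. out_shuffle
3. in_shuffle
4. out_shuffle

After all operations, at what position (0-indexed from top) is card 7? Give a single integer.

After op 1 (reverse): [12 3 6 9 11 2 7 4 1 5 10 0 8]
After op 2 (out_shuffle): [12 4 3 1 6 5 9 10 11 0 2 8 7]
After op 3 (in_shuffle): [9 12 10 4 11 3 0 1 2 6 8 5 7]
After op 4 (out_shuffle): [9 1 12 2 10 6 4 8 11 5 3 7 0]
Card 7 is at position 11.

Answer: 11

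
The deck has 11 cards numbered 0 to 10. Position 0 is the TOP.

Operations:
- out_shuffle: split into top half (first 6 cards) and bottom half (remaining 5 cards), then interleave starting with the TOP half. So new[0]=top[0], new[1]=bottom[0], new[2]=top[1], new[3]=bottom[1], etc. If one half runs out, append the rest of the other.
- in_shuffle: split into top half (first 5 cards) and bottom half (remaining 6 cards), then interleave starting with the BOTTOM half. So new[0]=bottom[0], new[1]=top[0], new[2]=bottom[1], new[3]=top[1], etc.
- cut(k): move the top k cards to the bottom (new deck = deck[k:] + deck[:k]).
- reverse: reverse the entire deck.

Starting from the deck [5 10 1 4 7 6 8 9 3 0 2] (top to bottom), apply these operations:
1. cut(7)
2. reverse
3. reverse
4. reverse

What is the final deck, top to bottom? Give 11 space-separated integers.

Answer: 8 6 7 4 1 10 5 2 0 3 9

Derivation:
After op 1 (cut(7)): [9 3 0 2 5 10 1 4 7 6 8]
After op 2 (reverse): [8 6 7 4 1 10 5 2 0 3 9]
After op 3 (reverse): [9 3 0 2 5 10 1 4 7 6 8]
After op 4 (reverse): [8 6 7 4 1 10 5 2 0 3 9]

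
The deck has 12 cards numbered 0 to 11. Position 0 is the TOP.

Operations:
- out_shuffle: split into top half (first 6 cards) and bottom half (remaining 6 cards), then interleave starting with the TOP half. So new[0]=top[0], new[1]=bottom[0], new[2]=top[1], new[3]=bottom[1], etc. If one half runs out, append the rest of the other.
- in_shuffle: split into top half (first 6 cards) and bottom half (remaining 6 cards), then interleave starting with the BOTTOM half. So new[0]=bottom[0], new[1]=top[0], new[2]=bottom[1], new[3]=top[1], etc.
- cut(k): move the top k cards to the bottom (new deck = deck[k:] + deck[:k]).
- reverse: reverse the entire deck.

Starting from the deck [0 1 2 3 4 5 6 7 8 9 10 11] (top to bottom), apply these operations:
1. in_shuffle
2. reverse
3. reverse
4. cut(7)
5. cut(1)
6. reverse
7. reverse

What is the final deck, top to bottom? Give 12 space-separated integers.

After op 1 (in_shuffle): [6 0 7 1 8 2 9 3 10 4 11 5]
After op 2 (reverse): [5 11 4 10 3 9 2 8 1 7 0 6]
After op 3 (reverse): [6 0 7 1 8 2 9 3 10 4 11 5]
After op 4 (cut(7)): [3 10 4 11 5 6 0 7 1 8 2 9]
After op 5 (cut(1)): [10 4 11 5 6 0 7 1 8 2 9 3]
After op 6 (reverse): [3 9 2 8 1 7 0 6 5 11 4 10]
After op 7 (reverse): [10 4 11 5 6 0 7 1 8 2 9 3]

Answer: 10 4 11 5 6 0 7 1 8 2 9 3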